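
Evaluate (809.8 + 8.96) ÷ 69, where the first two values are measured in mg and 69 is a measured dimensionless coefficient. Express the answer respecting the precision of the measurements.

12 mg

809.8 mg + 8.96 mg = 818.76 mg; the sum is limited to 1 decimal place (4 s.f.).
Carrying full precision, 818.76 ÷ 69 = 11.8660869565… mg; 69 has 2 s.f., so the result keeps min(4, 2) = 2 s.f.
Rounded to 2 significant figures: 12 mg.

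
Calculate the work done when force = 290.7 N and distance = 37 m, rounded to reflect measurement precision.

1.1 × 10⁴ J

work done = 290.7 N × 37 m = 10755.9 J.
290.7 has 4 significant figures; 37 has 2.
Division/multiplication keeps the fewest: 2 significant figures.
Rounded: 1.1 × 10⁴ J.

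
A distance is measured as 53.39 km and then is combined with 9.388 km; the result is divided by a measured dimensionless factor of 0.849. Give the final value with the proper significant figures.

53.39 km + 9.388 km = 62.778 km; the sum is limited to 2 decimal places (4 s.f.).
Carrying full precision, 62.778 ÷ 0.849 = 73.9434628975… km; 0.849 has 3 s.f., so the result keeps min(4, 3) = 3 s.f.
Rounded to 3 significant figures: 73.9 km.

73.9 km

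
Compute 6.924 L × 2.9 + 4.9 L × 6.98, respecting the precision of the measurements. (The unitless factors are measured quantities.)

6.924 × 2.9 = 20.0796 → 2.0 × 10¹ L (2 s.f., last digit at the 10^0 place).
4.9 × 6.98 = 34.202 → 34 L (2 s.f., last digit at the 10^0 place).
Sum: 54.2816 L; keep the coarser place, 10^0.
Result: 54 L.

54 L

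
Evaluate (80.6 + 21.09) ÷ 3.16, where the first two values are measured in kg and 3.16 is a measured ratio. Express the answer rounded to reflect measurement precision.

80.6 kg + 21.09 kg = 101.69 kg; the sum is limited to 1 decimal place (4 s.f.).
Carrying full precision, 101.69 ÷ 3.16 = 32.1803797468… kg; 3.16 has 3 s.f., so the result keeps min(4, 3) = 3 s.f.
Rounded to 3 significant figures: 32.2 kg.

32.2 kg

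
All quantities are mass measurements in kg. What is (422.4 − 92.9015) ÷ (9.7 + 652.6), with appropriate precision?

422.4 − 92.9015 = 329.4985, limited to 1 d.p. → 4 s.f.; 9.7 + 652.6 = 662.3, limited to 1 d.p. → 4 s.f.
Carrying full precision, 329.4985 ÷ 662.3 = 0.497506417032…; keep min(4, 4) = 4 s.f.
Rounded to 4 significant figures: 0.4975.

0.4975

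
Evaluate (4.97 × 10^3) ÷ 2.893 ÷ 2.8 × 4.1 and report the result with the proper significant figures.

2.5 × 10^3

(4.97 × 10^3) ÷ 2.893 ÷ 2.8 × 4.1 = 2515.55478742…
Multiplication/division keeps the fewest significant figures: 4.97 × 10^3 → 3 s.f., 2.893 → 4 s.f., 2.8 → 2 s.f., 4.1 → 2 s.f.; limit is 2.
Rounded to 2 significant figures: 2.5 × 10^3.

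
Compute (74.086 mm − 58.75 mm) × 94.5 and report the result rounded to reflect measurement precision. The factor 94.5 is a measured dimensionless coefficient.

74.086 mm − 58.75 mm = 15.336 mm; the difference is limited to 2 decimal places (4 s.f.).
Carrying full precision, 15.336 × 94.5 = 1449.252 mm; 94.5 has 3 s.f., so the result keeps min(4, 3) = 3 s.f.
Rounded to 3 significant figures: 1.45 × 10³ mm.

1.45 × 10³ mm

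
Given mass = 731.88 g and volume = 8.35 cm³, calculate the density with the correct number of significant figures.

density = 731.88 g ÷ 8.35 cm³ = 87.6502994012… g/cm³.
731.88 has 5 significant figures; 8.35 has 3.
Division/multiplication keeps the fewest: 3 significant figures.
Rounded: 87.7 g/cm³.

87.7 g/cm³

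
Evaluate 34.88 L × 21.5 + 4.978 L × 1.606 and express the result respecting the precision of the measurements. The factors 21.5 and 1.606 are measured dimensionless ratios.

758 L

34.88 × 21.5 = 749.92 → 7.50 × 10^2 L (3 s.f., last digit at the 10^0 place).
4.978 × 1.606 = 7.994668 → 7.995 L (4 s.f., last digit at the 10^-3 place).
Sum: 757.914668 L; keep the coarser place, 10^0.
Result: 758 L.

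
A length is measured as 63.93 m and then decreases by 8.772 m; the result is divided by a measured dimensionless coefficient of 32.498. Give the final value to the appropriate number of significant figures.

1.697 m

63.93 m − 8.772 m = 55.158 m; the difference is limited to 2 decimal places (4 s.f.).
Carrying full precision, 55.158 ÷ 32.498 = 1.69727367838… m; 32.498 has 5 s.f., so the result keeps min(4, 5) = 4 s.f.
Rounded to 4 significant figures: 1.697 m.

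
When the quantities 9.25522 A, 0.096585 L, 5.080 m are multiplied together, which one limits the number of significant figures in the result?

9.25522 A → 6 s.f.; 0.096585 L → 5 s.f.; 5.080 m → 4 s.f.
The fewest is 4 significant figures, from 5.080 m.

5.080 m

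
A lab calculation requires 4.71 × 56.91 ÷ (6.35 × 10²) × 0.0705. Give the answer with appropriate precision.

0.0298

4.71 × 56.91 ÷ (6.35 × 10²) × 0.0705 = 0.0297594488976…
Multiplication/division keeps the fewest significant figures: 4.71 → 3 s.f., 56.91 → 4 s.f., 6.35 × 10² → 3 s.f., 0.0705 → 3 s.f.; limit is 3.
Rounded to 3 significant figures: 0.0298.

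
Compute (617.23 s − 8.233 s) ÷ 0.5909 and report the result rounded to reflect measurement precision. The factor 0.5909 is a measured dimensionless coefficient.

617.23 s − 8.233 s = 608.997 s; the difference is limited to 2 decimal places (5 s.f.).
Carrying full precision, 608.997 ÷ 0.5909 = 1030.62616348… s; 0.5909 has 4 s.f., so the result keeps min(5, 4) = 4 s.f.
Rounded to 4 significant figures: 1.031 × 10³ s.

1.031 × 10³ s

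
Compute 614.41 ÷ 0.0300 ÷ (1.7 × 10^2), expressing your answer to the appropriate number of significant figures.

614.41 ÷ 0.0300 ÷ (1.7 × 10^2) = 120.47254902…
Multiplication/division keeps the fewest significant figures: 614.41 → 5 s.f., 0.0300 → 3 s.f., 1.7 × 10^2 → 2 s.f.; limit is 2.
Rounded to 2 significant figures: 1.2 × 10^2.

1.2 × 10^2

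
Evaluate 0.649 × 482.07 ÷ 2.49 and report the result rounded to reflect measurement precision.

0.649 × 482.07 ÷ 2.49 = 125.647963855…
Multiplication/division keeps the fewest significant figures: 0.649 → 3 s.f., 482.07 → 5 s.f., 2.49 → 3 s.f.; limit is 3.
Rounded to 3 significant figures: 126.

126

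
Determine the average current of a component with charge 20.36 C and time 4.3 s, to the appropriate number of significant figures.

4.7 A

average current = 20.36 C ÷ 4.3 s = 4.73488372093… A.
20.36 has 4 significant figures; 4.3 has 2.
Division/multiplication keeps the fewest: 2 significant figures.
Rounded: 4.7 A.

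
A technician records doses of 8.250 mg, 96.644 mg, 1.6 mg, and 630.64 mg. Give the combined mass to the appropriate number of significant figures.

8.250 mg + 96.644 mg + 1.6 mg + 630.64 mg = 737.134 mg.
Addition/subtraction keeps the fewest decimal places: 8.250 → 3 decimal places, 96.644 → 3 decimal places, 1.6 → 1 decimal place, 630.64 → 2 decimal places; limit is 1.
Rounded to 1 decimal place: 737.1 mg.

737.1 mg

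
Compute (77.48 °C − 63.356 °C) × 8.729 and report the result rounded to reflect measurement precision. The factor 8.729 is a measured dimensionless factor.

123.3 °C

77.48 °C − 63.356 °C = 14.124 °C; the difference is limited to 2 decimal places (4 s.f.).
Carrying full precision, 14.124 × 8.729 = 123.288396 °C; 8.729 has 4 s.f., so the result keeps min(4, 4) = 4 s.f.
Rounded to 4 significant figures: 123.3 °C.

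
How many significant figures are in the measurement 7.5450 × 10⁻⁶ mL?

7.5450 × 10⁻⁶: in scientific notation every digit of the coefficient is significant.

5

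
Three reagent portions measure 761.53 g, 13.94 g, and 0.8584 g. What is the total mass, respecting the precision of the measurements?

776.33 g

761.53 g + 13.94 g + 0.8584 g = 776.3284 g.
Addition/subtraction keeps the fewest decimal places: 761.53 → 2 decimal places, 13.94 → 2 decimal places, 0.8584 → 4 decimal places; limit is 2.
Rounded to 2 decimal places: 776.33 g.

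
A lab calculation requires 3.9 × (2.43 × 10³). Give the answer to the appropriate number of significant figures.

9.5 × 10³

3.9 × (2.43 × 10³) = 9477
Multiplication/division keeps the fewest significant figures: 3.9 → 2 s.f., 2.43 × 10³ → 3 s.f.; limit is 2.
Rounded to 2 significant figures: 9.5 × 10³.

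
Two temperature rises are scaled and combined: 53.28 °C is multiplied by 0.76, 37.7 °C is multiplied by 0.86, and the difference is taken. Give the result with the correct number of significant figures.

8 °C

53.28 × 0.76 = 40.4928 → 4.0 × 10^1 °C (2 s.f., last digit at the 10^0 place).
37.7 × 0.86 = 32.422 → 32 °C (2 s.f., last digit at the 10^0 place).
Difference: 8.0708 °C; keep the coarser place, 10^0.
Result: 8 °C.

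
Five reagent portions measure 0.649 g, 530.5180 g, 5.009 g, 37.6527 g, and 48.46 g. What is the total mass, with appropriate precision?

622.29 g

0.649 g + 530.5180 g + 5.009 g + 37.6527 g + 48.46 g = 622.2887 g.
Addition/subtraction keeps the fewest decimal places: 0.649 → 3 decimal places, 530.5180 → 4 decimal places, 5.009 → 3 decimal places, 37.6527 → 4 decimal places, 48.46 → 2 decimal places; limit is 2.
Rounded to 2 decimal places: 622.29 g.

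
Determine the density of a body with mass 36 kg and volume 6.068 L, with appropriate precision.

5.9 kg/L

density = 36 kg ÷ 6.068 L = 5.93276203032… kg/L.
36 has 2 significant figures; 6.068 has 4.
Division/multiplication keeps the fewest: 2 significant figures.
Rounded: 5.9 kg/L.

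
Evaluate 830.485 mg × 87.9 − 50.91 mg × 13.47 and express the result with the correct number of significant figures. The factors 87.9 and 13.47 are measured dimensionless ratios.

830.485 × 87.9 = 72999.6315 → 7.30 × 10^4 mg (3 s.f., last digit at the 10^2 place).
50.91 × 13.47 = 685.7577 → 685.8 mg (4 s.f., last digit at the 10^-1 place).
Difference: 72313.8738 mg; keep the coarser place, 10^2.
Result: 7.23 × 10^4 mg.

7.23 × 10^4 mg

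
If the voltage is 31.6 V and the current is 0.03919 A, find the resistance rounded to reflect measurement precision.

resistance = 31.6 V ÷ 0.03919 A = 806.328144935… Ω.
31.6 has 3 significant figures; 0.03919 has 4.
Division/multiplication keeps the fewest: 3 significant figures.
Rounded: 806 Ω.

806 Ω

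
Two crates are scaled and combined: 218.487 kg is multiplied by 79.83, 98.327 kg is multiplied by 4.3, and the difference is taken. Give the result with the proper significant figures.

1.702 × 10⁴ kg

218.487 × 79.83 = 17441.81721 → 1.744 × 10⁴ kg (4 s.f., last digit at the 10^1 place).
98.327 × 4.3 = 422.8061 → 4.2 × 10² kg (2 s.f., last digit at the 10^1 place).
Difference: 17019.01111 kg; keep the coarser place, 10^1.
Result: 1.702 × 10⁴ kg.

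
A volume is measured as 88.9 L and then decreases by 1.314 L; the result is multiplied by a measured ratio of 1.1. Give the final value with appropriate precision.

96 L

88.9 L − 1.314 L = 87.586 L; the difference is limited to 1 decimal place (3 s.f.).
Carrying full precision, 87.586 × 1.1 = 96.3446 L; 1.1 has 2 s.f., so the result keeps min(3, 2) = 2 s.f.
Rounded to 2 significant figures: 96 L.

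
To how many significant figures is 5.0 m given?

5.0: trailing zeros after a decimal point are significant.

2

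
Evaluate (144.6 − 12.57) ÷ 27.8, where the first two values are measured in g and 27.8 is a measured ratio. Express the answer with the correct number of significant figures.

144.6 g − 12.57 g = 132.03 g; the difference is limited to 1 decimal place (4 s.f.).
Carrying full precision, 132.03 ÷ 27.8 = 4.74928057554… g; 27.8 has 3 s.f., so the result keeps min(4, 3) = 3 s.f.
Rounded to 3 significant figures: 4.75 g.

4.75 g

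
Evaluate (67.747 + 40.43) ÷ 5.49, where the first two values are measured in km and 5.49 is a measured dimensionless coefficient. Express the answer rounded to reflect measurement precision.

19.7 km

67.747 km + 40.43 km = 108.177 km; the sum is limited to 2 decimal places (5 s.f.).
Carrying full precision, 108.177 ÷ 5.49 = 19.7043715847… km; 5.49 has 3 s.f., so the result keeps min(5, 3) = 3 s.f.
Rounded to 3 significant figures: 19.7 km.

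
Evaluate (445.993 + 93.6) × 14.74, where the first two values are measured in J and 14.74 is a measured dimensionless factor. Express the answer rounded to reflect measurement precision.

445.993 J + 93.6 J = 539.593 J; the sum is limited to 1 decimal place (4 s.f.).
Carrying full precision, 539.593 × 14.74 = 7953.60082 J; 14.74 has 4 s.f., so the result keeps min(4, 4) = 4 s.f.
Rounded to 4 significant figures: 7954 J.

7954 J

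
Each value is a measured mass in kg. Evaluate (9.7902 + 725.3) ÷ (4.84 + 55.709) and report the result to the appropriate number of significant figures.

12.14

9.7902 + 725.3 = 735.0902, limited to 1 d.p. → 4 s.f.; 4.84 + 55.709 = 60.549, limited to 2 d.p. → 4 s.f.
Carrying full precision, 735.0902 ÷ 60.549 = 12.140418504…; keep min(4, 4) = 4 s.f.
Rounded to 4 significant figures: 12.14.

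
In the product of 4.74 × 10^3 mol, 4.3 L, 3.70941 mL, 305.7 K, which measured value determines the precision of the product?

4.3 L

4.74 × 10^3 mol → 3 s.f.; 4.3 L → 2 s.f.; 3.70941 mL → 6 s.f.; 305.7 K → 4 s.f.
The fewest is 2 significant figures, from 4.3 L.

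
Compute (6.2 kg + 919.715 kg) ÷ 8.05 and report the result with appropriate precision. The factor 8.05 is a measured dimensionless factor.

115 kg

6.2 kg + 919.715 kg = 925.915 kg; the sum is limited to 1 decimal place (4 s.f.).
Carrying full precision, 925.915 ÷ 8.05 = 115.020496894… kg; 8.05 has 3 s.f., so the result keeps min(4, 3) = 3 s.f.
Rounded to 3 significant figures: 115 kg.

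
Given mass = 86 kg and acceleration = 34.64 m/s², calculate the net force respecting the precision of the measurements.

net force = 86 kg × 34.64 m/s² = 2979.04 N.
86 has 2 significant figures; 34.64 has 4.
Division/multiplication keeps the fewest: 2 significant figures.
Rounded: 3.0 × 10³ N.

3.0 × 10³ N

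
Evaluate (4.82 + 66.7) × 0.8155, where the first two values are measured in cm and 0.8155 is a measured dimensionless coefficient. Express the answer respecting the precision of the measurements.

58.3 cm

4.82 cm + 66.7 cm = 71.52 cm; the sum is limited to 1 decimal place (3 s.f.).
Carrying full precision, 71.52 × 0.8155 = 58.32456 cm; 0.8155 has 4 s.f., so the result keeps min(3, 4) = 3 s.f.
Rounded to 3 significant figures: 58.3 cm.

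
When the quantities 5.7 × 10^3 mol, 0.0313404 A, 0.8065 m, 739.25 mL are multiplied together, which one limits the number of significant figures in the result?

5.7 × 10^3 mol → 2 s.f.; 0.0313404 A → 6 s.f.; 0.8065 m → 4 s.f.; 739.25 mL → 5 s.f.
The fewest is 2 significant figures, from 5.7 × 10^3 mol.

5.7 × 10^3 mol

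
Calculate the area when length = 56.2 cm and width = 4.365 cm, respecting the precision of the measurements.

area = 56.2 cm × 4.365 cm = 245.313 cm².
56.2 has 3 significant figures; 4.365 has 4.
Division/multiplication keeps the fewest: 3 significant figures.
Rounded: 245 cm².

245 cm²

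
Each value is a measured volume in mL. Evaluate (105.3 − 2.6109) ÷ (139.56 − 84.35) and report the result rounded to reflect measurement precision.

105.3 − 2.6109 = 102.6891, limited to 1 d.p. → 4 s.f.; 139.56 − 84.35 = 55.21, limited to 2 d.p. → 4 s.f.
Carrying full precision, 102.6891 ÷ 55.21 = 1.85997283101…; keep min(4, 4) = 4 s.f.
Rounded to 4 significant figures: 1.860.

1.860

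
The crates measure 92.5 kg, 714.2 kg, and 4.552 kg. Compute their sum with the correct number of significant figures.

92.5 kg + 714.2 kg + 4.552 kg = 811.252 kg.
Addition/subtraction keeps the fewest decimal places: 92.5 → 1 decimal place, 714.2 → 1 decimal place, 4.552 → 3 decimal places; limit is 1.
Rounded to 1 decimal place: 811.3 kg.

811.3 kg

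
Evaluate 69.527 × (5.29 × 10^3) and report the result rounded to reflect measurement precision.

69.527 × (5.29 × 10^3) = 367797.83
Multiplication/division keeps the fewest significant figures: 69.527 → 5 s.f., 5.29 × 10^3 → 3 s.f.; limit is 3.
Rounded to 3 significant figures: 3.68 × 10^5.

3.68 × 10^5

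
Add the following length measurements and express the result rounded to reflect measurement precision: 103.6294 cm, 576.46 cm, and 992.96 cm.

1673.05 cm

103.6294 cm + 576.46 cm + 992.96 cm = 1673.0494 cm.
Addition/subtraction keeps the fewest decimal places: 103.6294 → 4 decimal places, 576.46 → 2 decimal places, 992.96 → 2 decimal places; limit is 2.
Rounded to 2 decimal places: 1673.05 cm.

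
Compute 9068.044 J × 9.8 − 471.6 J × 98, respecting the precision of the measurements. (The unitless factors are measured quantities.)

4.3 × 10^4 J

9068.044 × 9.8 = 88866.8312 → 8.9 × 10^4 J (2 s.f., last digit at the 10^3 place).
471.6 × 98 = 46216.8 → 4.6 × 10^4 J (2 s.f., last digit at the 10^3 place).
Difference: 42650.0312 J; keep the coarser place, 10^3.
Result: 4.3 × 10^4 J.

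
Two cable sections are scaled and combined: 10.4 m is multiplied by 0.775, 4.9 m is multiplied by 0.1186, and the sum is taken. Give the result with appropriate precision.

10.4 × 0.775 = 8.06 → 8.06 m (3 s.f., last digit at the 10^-2 place).
4.9 × 0.1186 = 0.58114 → 0.58 m (2 s.f., last digit at the 10^-2 place).
Sum: 8.64114 m; keep the coarser place, 10^-2.
Result: 8.64 m.

8.64 m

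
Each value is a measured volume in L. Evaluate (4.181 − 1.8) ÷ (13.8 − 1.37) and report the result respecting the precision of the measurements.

4.181 − 1.8 = 2.381, limited to 1 d.p. → 2 s.f.; 13.8 − 1.37 = 12.43, limited to 1 d.p. → 3 s.f.
Carrying full precision, 2.381 ÷ 12.43 = 0.191552695093…; keep min(2, 3) = 2 s.f.
Rounded to 2 significant figures: 0.19.

0.19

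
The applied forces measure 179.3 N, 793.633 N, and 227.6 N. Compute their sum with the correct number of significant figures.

179.3 N + 793.633 N + 227.6 N = 1200.533 N.
Addition/subtraction keeps the fewest decimal places: 179.3 → 1 decimal place, 793.633 → 3 decimal places, 227.6 → 1 decimal place; limit is 1.
Rounded to 1 decimal place: 1.2005 × 10³ N.

1.2005 × 10³ N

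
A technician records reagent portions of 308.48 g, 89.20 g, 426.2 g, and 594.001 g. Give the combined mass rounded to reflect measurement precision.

1417.9 g

308.48 g + 89.20 g + 426.2 g + 594.001 g = 1417.881 g.
Addition/subtraction keeps the fewest decimal places: 308.48 → 2 decimal places, 89.20 → 2 decimal places, 426.2 → 1 decimal place, 594.001 → 3 decimal places; limit is 1.
Rounded to 1 decimal place: 1417.9 g.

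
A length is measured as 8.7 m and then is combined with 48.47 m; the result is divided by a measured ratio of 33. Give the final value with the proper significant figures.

8.7 m + 48.47 m = 57.17 m; the sum is limited to 1 decimal place (3 s.f.).
Carrying full precision, 57.17 ÷ 33 = 1.73242424242… m; 33 has 2 s.f., so the result keeps min(3, 2) = 2 s.f.
Rounded to 2 significant figures: 1.7 m.

1.7 m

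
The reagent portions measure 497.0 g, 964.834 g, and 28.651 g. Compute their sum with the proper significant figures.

497.0 g + 964.834 g + 28.651 g = 1490.485 g.
Addition/subtraction keeps the fewest decimal places: 497.0 → 1 decimal place, 964.834 → 3 decimal places, 28.651 → 3 decimal places; limit is 1.
Rounded to 1 decimal place: 1490.5 g.

1490.5 g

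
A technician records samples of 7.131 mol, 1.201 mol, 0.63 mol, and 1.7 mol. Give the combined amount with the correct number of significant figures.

10.7 mol

7.131 mol + 1.201 mol + 0.63 mol + 1.7 mol = 10.662 mol.
Addition/subtraction keeps the fewest decimal places: 7.131 → 3 decimal places, 1.201 → 3 decimal places, 0.63 → 2 decimal places, 1.7 → 1 decimal place; limit is 1.
Rounded to 1 decimal place: 10.7 mol.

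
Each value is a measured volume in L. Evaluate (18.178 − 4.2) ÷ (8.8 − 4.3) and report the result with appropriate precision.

18.178 − 4.2 = 13.978, limited to 1 d.p. → 3 s.f.; 8.8 − 4.3 = 4.5, limited to 1 d.p. → 2 s.f.
Carrying full precision, 13.978 ÷ 4.5 = 3.10622222222…; keep min(3, 2) = 2 s.f.
Rounded to 2 significant figures: 3.1.

3.1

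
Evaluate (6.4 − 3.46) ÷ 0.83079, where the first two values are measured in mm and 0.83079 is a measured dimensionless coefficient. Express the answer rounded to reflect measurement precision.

6.4 mm − 3.46 mm = 2.94 mm; the difference is limited to 1 decimal place (2 s.f.).
Carrying full precision, 2.94 ÷ 0.83079 = 3.53880041888… mm; 0.83079 has 5 s.f., so the result keeps min(2, 5) = 2 s.f.
Rounded to 2 significant figures: 3.5 mm.

3.5 mm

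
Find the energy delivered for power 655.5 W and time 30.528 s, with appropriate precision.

2.001 × 10^4 J

energy delivered = 655.5 W × 30.528 s = 20011.104 J.
655.5 has 4 significant figures; 30.528 has 5.
Division/multiplication keeps the fewest: 4 significant figures.
Rounded: 2.001 × 10^4 J.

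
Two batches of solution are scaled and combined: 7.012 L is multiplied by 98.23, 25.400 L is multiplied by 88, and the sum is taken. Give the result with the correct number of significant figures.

7.012 × 98.23 = 688.78876 → 688.8 L (4 s.f., last digit at the 10^-1 place).
25.400 × 88 = 2235.2 → 2.2 × 10³ L (2 s.f., last digit at the 10^2 place).
Sum: 2923.98876 L; keep the coarser place, 10^2.
Result: 2.9 × 10³ L.

2.9 × 10³ L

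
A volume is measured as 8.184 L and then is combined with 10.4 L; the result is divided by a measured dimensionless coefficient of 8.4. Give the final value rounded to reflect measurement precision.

8.184 L + 10.4 L = 18.584 L; the sum is limited to 1 decimal place (3 s.f.).
Carrying full precision, 18.584 ÷ 8.4 = 2.21238095238… L; 8.4 has 2 s.f., so the result keeps min(3, 2) = 2 s.f.
Rounded to 2 significant figures: 2.2 L.

2.2 L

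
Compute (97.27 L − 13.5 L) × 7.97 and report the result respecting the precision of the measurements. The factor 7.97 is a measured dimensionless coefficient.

668 L

97.27 L − 13.5 L = 83.77 L; the difference is limited to 1 decimal place (3 s.f.).
Carrying full precision, 83.77 × 7.97 = 667.6469 L; 7.97 has 3 s.f., so the result keeps min(3, 3) = 3 s.f.
Rounded to 3 significant figures: 668 L.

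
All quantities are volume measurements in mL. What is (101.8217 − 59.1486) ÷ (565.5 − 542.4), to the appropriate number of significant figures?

1.85

101.8217 − 59.1486 = 42.6731, limited to 4 d.p. → 6 s.f.; 565.5 − 542.4 = 23.1, limited to 1 d.p. → 3 s.f.
Carrying full precision, 42.6731 ÷ 23.1 = 1.84732034632…; keep min(6, 3) = 3 s.f.
Rounded to 3 significant figures: 1.85.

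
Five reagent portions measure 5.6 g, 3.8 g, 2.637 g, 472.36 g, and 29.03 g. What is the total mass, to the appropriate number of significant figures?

513.4 g

5.6 g + 3.8 g + 2.637 g + 472.36 g + 29.03 g = 513.427 g.
Addition/subtraction keeps the fewest decimal places: 5.6 → 1 decimal place, 3.8 → 1 decimal place, 2.637 → 3 decimal places, 472.36 → 2 decimal places, 29.03 → 2 decimal places; limit is 1.
Rounded to 1 decimal place: 513.4 g.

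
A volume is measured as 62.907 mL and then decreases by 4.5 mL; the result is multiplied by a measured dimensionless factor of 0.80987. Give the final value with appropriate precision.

47.3 mL

62.907 mL − 4.5 mL = 58.407 mL; the difference is limited to 1 decimal place (3 s.f.).
Carrying full precision, 58.407 × 0.80987 = 47.30207709 mL; 0.80987 has 5 s.f., so the result keeps min(3, 5) = 3 s.f.
Rounded to 3 significant figures: 47.3 mL.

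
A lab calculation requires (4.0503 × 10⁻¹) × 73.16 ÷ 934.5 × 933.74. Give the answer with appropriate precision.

29.61

(4.0503 × 10⁻¹) × 73.16 ÷ 934.5 × 933.74 = 29.6078960134…
Multiplication/division keeps the fewest significant figures: 4.0503 × 10⁻¹ → 5 s.f., 73.16 → 4 s.f., 934.5 → 4 s.f., 933.74 → 5 s.f.; limit is 4.
Rounded to 4 significant figures: 29.61.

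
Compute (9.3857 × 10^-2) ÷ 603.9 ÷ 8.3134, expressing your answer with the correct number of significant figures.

1.869 × 10^-5

(9.3857 × 10^-2) ÷ 603.9 ÷ 8.3134 = 0.0000186948920516…
Multiplication/division keeps the fewest significant figures: 9.3857 × 10^-2 → 5 s.f., 603.9 → 4 s.f., 8.3134 → 5 s.f.; limit is 4.
Rounded to 4 significant figures: 1.869 × 10^-5.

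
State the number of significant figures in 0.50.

2

0.50: leading zeros are not significant; trailing zeros after a decimal point are significant.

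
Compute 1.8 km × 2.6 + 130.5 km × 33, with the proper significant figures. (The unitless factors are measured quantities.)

4.3 × 10^3 km

1.8 × 2.6 = 4.68 → 4.7 km (2 s.f., last digit at the 10^-1 place).
130.5 × 33 = 4306.5 → 4.3 × 10^3 km (2 s.f., last digit at the 10^2 place).
Sum: 4311.18 km; keep the coarser place, 10^2.
Result: 4.3 × 10^3 km.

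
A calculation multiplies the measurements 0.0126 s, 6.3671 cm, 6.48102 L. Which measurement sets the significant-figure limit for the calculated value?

0.0126 s

0.0126 s → 3 s.f.; 6.3671 cm → 5 s.f.; 6.48102 L → 6 s.f.
The fewest is 3 significant figures, from 0.0126 s.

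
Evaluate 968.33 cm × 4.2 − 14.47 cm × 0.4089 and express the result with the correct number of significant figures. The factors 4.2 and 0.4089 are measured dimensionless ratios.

968.33 × 4.2 = 4066.986 → 4.1 × 10³ cm (2 s.f., last digit at the 10^2 place).
14.47 × 0.4089 = 5.916783 → 5.917 cm (4 s.f., last digit at the 10^-3 place).
Difference: 4061.069217 cm; keep the coarser place, 10^2.
Result: 4.1 × 10³ cm.

4.1 × 10³ cm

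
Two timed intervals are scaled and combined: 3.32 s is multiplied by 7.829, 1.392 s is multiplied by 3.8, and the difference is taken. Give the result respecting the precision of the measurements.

3.32 × 7.829 = 25.99228 → 26.0 s (3 s.f., last digit at the 10^-1 place).
1.392 × 3.8 = 5.2896 → 5.3 s (2 s.f., last digit at the 10^-1 place).
Difference: 20.70268 s; keep the coarser place, 10^-1.
Result: 20.7 s.

20.7 s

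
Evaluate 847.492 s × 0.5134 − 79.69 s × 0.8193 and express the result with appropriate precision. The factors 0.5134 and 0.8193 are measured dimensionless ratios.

847.492 × 0.5134 = 435.1023928 → 435.1 s (4 s.f., last digit at the 10^-1 place).
79.69 × 0.8193 = 65.290017 → 65.29 s (4 s.f., last digit at the 10^-2 place).
Difference: 369.8123758 s; keep the coarser place, 10^-1.
Result: 369.8 s.

369.8 s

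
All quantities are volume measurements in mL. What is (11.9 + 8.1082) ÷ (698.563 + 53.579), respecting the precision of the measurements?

11.9 + 8.1082 = 20.0082, limited to 1 d.p. → 3 s.f.; 698.563 + 53.579 = 752.142, limited to 3 d.p. → 6 s.f.
Carrying full precision, 20.0082 ÷ 752.142 = 0.0266016257568…; keep min(3, 6) = 3 s.f.
Rounded to 3 significant figures: 0.0266.

0.0266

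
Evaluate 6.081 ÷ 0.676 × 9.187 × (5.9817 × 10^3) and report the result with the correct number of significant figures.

6.081 ÷ 0.676 × 9.187 × (5.9817 × 10^3) = 494341.022944…
Multiplication/division keeps the fewest significant figures: 6.081 → 4 s.f., 0.676 → 3 s.f., 9.187 → 4 s.f., 5.9817 × 10^3 → 5 s.f.; limit is 3.
Rounded to 3 significant figures: 4.94 × 10^5.

4.94 × 10^5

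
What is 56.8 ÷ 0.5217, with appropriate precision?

109

56.8 ÷ 0.5217 = 108.874832279…
Multiplication/division keeps the fewest significant figures: 56.8 → 3 s.f., 0.5217 → 4 s.f.; limit is 3.
Rounded to 3 significant figures: 109.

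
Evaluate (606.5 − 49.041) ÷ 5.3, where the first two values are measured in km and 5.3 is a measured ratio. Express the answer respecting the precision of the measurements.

1.1 × 10² km

606.5 km − 49.041 km = 557.459 km; the difference is limited to 1 decimal place (4 s.f.).
Carrying full precision, 557.459 ÷ 5.3 = 105.180943396… km; 5.3 has 2 s.f., so the result keeps min(4, 2) = 2 s.f.
Rounded to 2 significant figures: 1.1 × 10² km.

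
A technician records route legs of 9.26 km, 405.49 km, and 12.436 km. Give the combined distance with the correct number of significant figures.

9.26 km + 405.49 km + 12.436 km = 427.186 km.
Addition/subtraction keeps the fewest decimal places: 9.26 → 2 decimal places, 405.49 → 2 decimal places, 12.436 → 3 decimal places; limit is 2.
Rounded to 2 decimal places: 4.2719 × 10^2 km.

4.2719 × 10^2 km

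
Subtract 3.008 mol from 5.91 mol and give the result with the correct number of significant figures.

2.90 mol

5.91 mol − 3.008 mol = 2.902 mol.
Addition/subtraction keeps the fewest decimal places: 5.91 → 2 decimal places, 3.008 → 3 decimal places; limit is 2.
Rounded to 2 decimal places: 2.90 mol.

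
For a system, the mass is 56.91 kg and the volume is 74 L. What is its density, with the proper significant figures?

0.77 kg/L

density = 56.91 kg ÷ 74 L = 0.769054054054… kg/L.
56.91 has 4 significant figures; 74 has 2.
Division/multiplication keeps the fewest: 2 significant figures.
Rounded: 0.77 kg/L.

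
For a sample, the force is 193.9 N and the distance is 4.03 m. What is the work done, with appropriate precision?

781 J

work done = 193.9 N × 4.03 m = 781.417 J.
193.9 has 4 significant figures; 4.03 has 3.
Division/multiplication keeps the fewest: 3 significant figures.
Rounded: 781 J.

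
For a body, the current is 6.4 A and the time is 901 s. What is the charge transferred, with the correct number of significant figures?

5.8 × 10³ C

charge transferred = 6.4 A × 901 s = 5766.4 C.
6.4 has 2 significant figures; 901 has 3.
Division/multiplication keeps the fewest: 2 significant figures.
Rounded: 5.8 × 10³ C.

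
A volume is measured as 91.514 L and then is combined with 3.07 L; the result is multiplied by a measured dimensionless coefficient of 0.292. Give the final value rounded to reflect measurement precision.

27.6 L

91.514 L + 3.07 L = 94.584 L; the sum is limited to 2 decimal places (4 s.f.).
Carrying full precision, 94.584 × 0.292 = 27.618528 L; 0.292 has 3 s.f., so the result keeps min(4, 3) = 3 s.f.
Rounded to 3 significant figures: 27.6 L.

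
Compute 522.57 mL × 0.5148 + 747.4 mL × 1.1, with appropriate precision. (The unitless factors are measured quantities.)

1.09 × 10^3 mL

522.57 × 0.5148 = 269.019036 → 269.0 mL (4 s.f., last digit at the 10^-1 place).
747.4 × 1.1 = 822.14 → 8.2 × 10^2 mL (2 s.f., last digit at the 10^1 place).
Sum: 1091.159036 mL; keep the coarser place, 10^1.
Result: 1.09 × 10^3 mL.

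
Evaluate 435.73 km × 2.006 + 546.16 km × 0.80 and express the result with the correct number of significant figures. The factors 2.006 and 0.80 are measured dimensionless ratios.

435.73 × 2.006 = 874.07438 → 874.1 km (4 s.f., last digit at the 10^-1 place).
546.16 × 0.80 = 436.928 → 4.4 × 10^2 km (2 s.f., last digit at the 10^1 place).
Sum: 1311.00238 km; keep the coarser place, 10^1.
Result: 1.31 × 10^3 km.

1.31 × 10^3 km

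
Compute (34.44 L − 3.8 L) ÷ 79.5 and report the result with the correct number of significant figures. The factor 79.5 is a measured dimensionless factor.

0.385 L

34.44 L − 3.8 L = 30.64 L; the difference is limited to 1 decimal place (3 s.f.).
Carrying full precision, 30.64 ÷ 79.5 = 0.385408805031… L; 79.5 has 3 s.f., so the result keeps min(3, 3) = 3 s.f.
Rounded to 3 significant figures: 0.385 L.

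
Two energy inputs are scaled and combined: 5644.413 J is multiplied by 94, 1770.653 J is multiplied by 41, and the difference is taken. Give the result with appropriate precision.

5644.413 × 94 = 530574.822 → 5.3 × 10^5 J (2 s.f., last digit at the 10^4 place).
1770.653 × 41 = 72596.773 → 7.3 × 10^4 J (2 s.f., last digit at the 10^3 place).
Difference: 457978.049 J; keep the coarser place, 10^4.
Result: 4.6 × 10^5 J.

4.6 × 10^5 J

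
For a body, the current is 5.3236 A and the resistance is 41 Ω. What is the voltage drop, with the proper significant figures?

voltage drop = 5.3236 A × 41 Ω = 218.2676 V.
5.3236 has 5 significant figures; 41 has 2.
Division/multiplication keeps the fewest: 2 significant figures.
Rounded: 2.2 × 10² V.

2.2 × 10² V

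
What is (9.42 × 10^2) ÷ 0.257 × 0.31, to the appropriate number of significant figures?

1.1 × 10^3

(9.42 × 10^2) ÷ 0.257 × 0.31 = 1136.26459144…
Multiplication/division keeps the fewest significant figures: 9.42 × 10^2 → 3 s.f., 0.257 → 3 s.f., 0.31 → 2 s.f.; limit is 2.
Rounded to 2 significant figures: 1.1 × 10^3.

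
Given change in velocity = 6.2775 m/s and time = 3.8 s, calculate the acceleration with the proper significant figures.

acceleration = 6.2775 m/s ÷ 3.8 s = 1.65197368421… m/s².
6.2775 has 5 significant figures; 3.8 has 2.
Division/multiplication keeps the fewest: 2 significant figures.
Rounded: 1.7 m/s².

1.7 m/s²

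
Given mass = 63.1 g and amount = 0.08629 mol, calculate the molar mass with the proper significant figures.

molar mass = 63.1 g ÷ 0.08629 mol = 731.255070112… g/mol.
63.1 has 3 significant figures; 0.08629 has 4.
Division/multiplication keeps the fewest: 3 significant figures.
Rounded: 731 g/mol.

731 g/mol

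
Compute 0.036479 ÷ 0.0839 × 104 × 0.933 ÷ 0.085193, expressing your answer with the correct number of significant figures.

495

0.036479 ÷ 0.0839 × 104 × 0.933 ÷ 0.085193 = 495.212997615…
Multiplication/division keeps the fewest significant figures: 0.036479 → 5 s.f., 0.0839 → 3 s.f., 104 → 3 s.f., 0.933 → 3 s.f., 0.085193 → 5 s.f.; limit is 3.
Rounded to 3 significant figures: 495.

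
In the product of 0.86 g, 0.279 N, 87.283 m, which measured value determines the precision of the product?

0.86 g → 2 s.f.; 0.279 N → 3 s.f.; 87.283 m → 5 s.f.
The fewest is 2 significant figures, from 0.86 g.

0.86 g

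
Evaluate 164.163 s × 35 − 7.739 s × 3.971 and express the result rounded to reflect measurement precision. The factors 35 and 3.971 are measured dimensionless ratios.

164.163 × 35 = 5745.705 → 5.7 × 10³ s (2 s.f., last digit at the 10^2 place).
7.739 × 3.971 = 30.731569 → 30.73 s (4 s.f., last digit at the 10^-2 place).
Difference: 5714.973431 s; keep the coarser place, 10^2.
Result: 5.7 × 10³ s.

5.7 × 10³ s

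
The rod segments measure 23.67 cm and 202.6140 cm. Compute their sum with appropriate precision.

23.67 cm + 202.6140 cm = 226.2840 cm.
Addition/subtraction keeps the fewest decimal places: 23.67 → 2 decimal places, 202.6140 → 4 decimal places; limit is 2.
Rounded to 2 decimal places: 226.28 cm.

226.28 cm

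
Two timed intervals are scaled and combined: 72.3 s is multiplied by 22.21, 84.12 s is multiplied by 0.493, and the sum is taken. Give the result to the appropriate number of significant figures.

1.65 × 10³ s

72.3 × 22.21 = 1605.783 → 1.61 × 10³ s (3 s.f., last digit at the 10^1 place).
84.12 × 0.493 = 41.47116 → 41.5 s (3 s.f., last digit at the 10^-1 place).
Sum: 1647.25416 s; keep the coarser place, 10^1.
Result: 1.65 × 10³ s.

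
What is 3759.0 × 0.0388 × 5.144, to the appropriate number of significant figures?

7.50 × 10^2

3759.0 × 0.0388 × 5.144 = 750.2482848
Multiplication/division keeps the fewest significant figures: 3759.0 → 5 s.f., 0.0388 → 3 s.f., 5.144 → 4 s.f.; limit is 3.
Rounded to 3 significant figures: 7.50 × 10^2.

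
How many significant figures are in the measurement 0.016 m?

2

0.016: leading zeros are not significant.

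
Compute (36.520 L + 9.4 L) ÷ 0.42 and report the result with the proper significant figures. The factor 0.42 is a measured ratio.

1.1 × 10² L

36.520 L + 9.4 L = 45.920 L; the sum is limited to 1 decimal place (3 s.f.).
Carrying full precision, 45.920 ÷ 0.42 = 109.333333333… L; 0.42 has 2 s.f., so the result keeps min(3, 2) = 2 s.f.
Rounded to 2 significant figures: 1.1 × 10² L.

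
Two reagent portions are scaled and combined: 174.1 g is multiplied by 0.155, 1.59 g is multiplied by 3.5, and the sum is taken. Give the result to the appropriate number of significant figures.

32.6 g

174.1 × 0.155 = 26.9855 → 27.0 g (3 s.f., last digit at the 10^-1 place).
1.59 × 3.5 = 5.565 → 5.6 g (2 s.f., last digit at the 10^-1 place).
Sum: 32.5505 g; keep the coarser place, 10^-1.
Result: 32.6 g.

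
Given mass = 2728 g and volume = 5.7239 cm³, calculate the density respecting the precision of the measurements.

density = 2728 g ÷ 5.7239 cm³ = 476.598123657… g/cm³.
2728 has 4 significant figures; 5.7239 has 5.
Division/multiplication keeps the fewest: 4 significant figures.
Rounded: 476.6 g/cm³.

476.6 g/cm³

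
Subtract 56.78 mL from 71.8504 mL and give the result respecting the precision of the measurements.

15.07 mL

71.8504 mL − 56.78 mL = 15.0704 mL.
Addition/subtraction keeps the fewest decimal places: 71.8504 → 4 decimal places, 56.78 → 2 decimal places; limit is 2.
Rounded to 2 decimal places: 15.07 mL.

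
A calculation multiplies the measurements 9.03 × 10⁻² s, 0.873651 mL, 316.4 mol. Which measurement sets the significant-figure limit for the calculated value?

9.03 × 10⁻² s → 3 s.f.; 0.873651 mL → 6 s.f.; 316.4 mol → 4 s.f.
The fewest is 3 significant figures, from 9.03 × 10⁻² s.

9.03 × 10⁻² s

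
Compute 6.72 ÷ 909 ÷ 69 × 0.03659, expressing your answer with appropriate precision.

3.9 × 10⁻⁶

6.72 ÷ 909 ÷ 69 × 0.03659 = 0.00000392029463816…
Multiplication/division keeps the fewest significant figures: 6.72 → 3 s.f., 909 → 3 s.f., 69 → 2 s.f., 0.03659 → 4 s.f.; limit is 2.
Rounded to 2 significant figures: 3.9 × 10⁻⁶.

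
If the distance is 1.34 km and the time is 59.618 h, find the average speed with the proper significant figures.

0.0225 km/h

average speed = 1.34 km ÷ 59.618 h = 0.022476433292… km/h.
1.34 has 3 significant figures; 59.618 has 5.
Division/multiplication keeps the fewest: 3 significant figures.
Rounded: 0.0225 km/h.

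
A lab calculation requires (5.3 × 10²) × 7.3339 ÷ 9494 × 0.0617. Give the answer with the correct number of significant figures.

(5.3 × 10²) × 7.3339 ÷ 9494 × 0.0617 = 0.025260781957…
Multiplication/division keeps the fewest significant figures: 5.3 × 10² → 2 s.f., 7.3339 → 5 s.f., 9494 → 4 s.f., 0.0617 → 3 s.f.; limit is 2.
Rounded to 2 significant figures: 2.5 × 10⁻².

2.5 × 10⁻²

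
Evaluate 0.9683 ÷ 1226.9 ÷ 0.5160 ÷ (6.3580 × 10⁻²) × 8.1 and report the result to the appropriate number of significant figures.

0.19

0.9683 ÷ 1226.9 ÷ 0.5160 ÷ (6.3580 × 10⁻²) × 8.1 = 0.194856796821…
Multiplication/division keeps the fewest significant figures: 0.9683 → 4 s.f., 1226.9 → 5 s.f., 0.5160 → 4 s.f., 6.3580 × 10⁻² → 5 s.f., 8.1 → 2 s.f.; limit is 2.
Rounded to 2 significant figures: 0.19.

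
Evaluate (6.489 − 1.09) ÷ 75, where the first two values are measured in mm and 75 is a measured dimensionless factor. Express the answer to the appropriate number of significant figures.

0.072 mm

6.489 mm − 1.09 mm = 5.399 mm; the difference is limited to 2 decimal places (3 s.f.).
Carrying full precision, 5.399 ÷ 75 = 0.0719866666667… mm; 75 has 2 s.f., so the result keeps min(3, 2) = 2 s.f.
Rounded to 2 significant figures: 0.072 mm.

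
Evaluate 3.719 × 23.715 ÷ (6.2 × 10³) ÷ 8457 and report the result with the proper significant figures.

1.7 × 10⁻⁶

3.719 × 23.715 ÷ (6.2 × 10³) ÷ 8457 = 0.00000168205924087…
Multiplication/division keeps the fewest significant figures: 3.719 → 4 s.f., 23.715 → 5 s.f., 6.2 × 10³ → 2 s.f., 8457 → 4 s.f.; limit is 2.
Rounded to 2 significant figures: 1.7 × 10⁻⁶.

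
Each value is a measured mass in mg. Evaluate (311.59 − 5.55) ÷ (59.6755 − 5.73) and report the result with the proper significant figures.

311.59 − 5.55 = 306.04, limited to 2 d.p. → 5 s.f.; 59.6755 − 5.73 = 53.9455, limited to 2 d.p. → 4 s.f.
Carrying full precision, 306.04 ÷ 53.9455 = 5.67313306949…; keep min(5, 4) = 4 s.f.
Rounded to 4 significant figures: 5.673.

5.673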